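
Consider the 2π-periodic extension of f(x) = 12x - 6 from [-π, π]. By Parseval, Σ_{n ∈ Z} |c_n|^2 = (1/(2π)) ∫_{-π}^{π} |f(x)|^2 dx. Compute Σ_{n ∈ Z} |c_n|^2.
Σ |c_n|^2 = 48π^2 + 36

Expand and integrate term by term over [-π, π]:
  ∫ (12x)^2 dx = 144·(2π^3/3); ∫ 2·12·(-6)·x dx = 0 (odd integrand); ∫ (-6)^2 dx = 36·2π.
So (1/(2π)) ∫_{-π}^{π} (12x - 6)^2 dx = 144π^2/3 + 36 = 48π^2 + 36.
Parseval ⇒ Σ |c_n|^2 = 48π^2 + 36.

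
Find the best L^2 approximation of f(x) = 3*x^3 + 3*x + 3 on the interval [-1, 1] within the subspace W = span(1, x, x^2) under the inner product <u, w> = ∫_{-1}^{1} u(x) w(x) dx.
g(x) = 24*x/5 + 3

The best approximation g ∈ W is the orthogonal projection of f onto W. Writing g = a_0 + a_1 x + a_2 x^2, the coefficients solve the normal equations G · a = b where
  G_{ij} = <φ_i, φ_j> and b_i = <f, φ_i>, with φ_0 = 1, φ_1 = x, φ_2 = x^2.
G =
  [2, 0, 2/3]
  [0, 2/3, 0]
  [2/3, 0, 2/5],
b = (6, 16/5, 2).
Solving gives a_0 = 3, a_1 = 24/5, a_2 = 0, so
  g(x) = 24*x/5 + 3.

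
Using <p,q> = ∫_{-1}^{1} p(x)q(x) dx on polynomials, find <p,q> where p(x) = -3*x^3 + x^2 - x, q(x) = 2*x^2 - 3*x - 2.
<p,q> = 76/15

Expand the product: p(x)·q(x) = -6*x^5 + 11*x^4 + x^3 + x^2 + 2*x.
∫_{-1}^{1} of each monomial x^k gives [2/(k+1) if k even, 0 if k odd]. Integrating term-by-term (or equivalently evaluating the antiderivative F(x) = -x^6 + 11*x^5/5 + x^4/4 + x^3/3 + x^2 at the endpoints):
  F(1) − F(−1) = 167/60 − (-137/60) = 76/15.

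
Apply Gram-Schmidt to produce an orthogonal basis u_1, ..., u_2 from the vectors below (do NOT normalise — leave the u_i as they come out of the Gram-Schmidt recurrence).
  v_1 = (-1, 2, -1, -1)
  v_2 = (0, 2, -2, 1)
Orthogonal basis:
  u_1 = (-1, 2, -1, -1)
  u_2 = (5/7, 4/7, -9/7, 12/7)

Apply the Gram-Schmidt recurrence
  u_1 = v_1
  u_i = v_i − Σ_{j<i} ((v_i · u_j) / (u_j · u_j)) · u_j.

Step by step this gives:
  u_1 = (-1, 2, -1, -1)
  u_2 = (5/7, 4/7, -9/7, 12/7)

Orthogonality check:
  u_2 · u_1 = 0 (should be 0)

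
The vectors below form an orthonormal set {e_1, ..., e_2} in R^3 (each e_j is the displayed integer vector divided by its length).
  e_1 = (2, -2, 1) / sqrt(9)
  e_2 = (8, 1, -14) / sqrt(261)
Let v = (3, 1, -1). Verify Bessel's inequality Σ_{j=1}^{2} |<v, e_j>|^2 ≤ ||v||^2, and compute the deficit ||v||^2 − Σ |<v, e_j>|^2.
Σ |<v, e_j>|^2 = 198/29; ||v||^2 = 11; deficit = 121/29

Write each e_j = u_j / sqrt(<u_j, u_j>) where u_j is the displayed integer vector. Then <v, e_j> = <v, u_j> / sqrt(<u_j, u_j>), so |<v, e_j>|^2 = <v, u_j>^2 / <u_j, u_j>.
Coefficients: <v, e_1> = 3/sqrt(9), <v, e_2> = 39/sqrt(261).
Square and sum: Σ |<v, e_j>|^2 = 198/29.
Compute ||v||^2 = v·v = 11.
Deficit = 11 − 198/29 = 121/29 ≥ 0, confirming Bessel's inequality. (The deficit equals ||v − Σ <v,e_j> e_j||^2, the squared distance from v to span{e_j}.)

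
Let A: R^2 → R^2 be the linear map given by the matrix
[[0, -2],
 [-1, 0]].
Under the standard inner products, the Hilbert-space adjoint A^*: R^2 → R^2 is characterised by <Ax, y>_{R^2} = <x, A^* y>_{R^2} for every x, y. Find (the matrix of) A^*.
A^* = A^T =
[[0, -1],
 [-2, 0]]

For real matrices with standard dot products, the defining identity <Ax, y> = <x, A^* y> gives (Ax)^T y = x^T (A^*) y, i.e. x^T A^T y = x^T (A^*) y. Since this holds for all x, y, we must have A^* = A^T. Therefore
A^* =
[[0, -1],
 [-2, 0]].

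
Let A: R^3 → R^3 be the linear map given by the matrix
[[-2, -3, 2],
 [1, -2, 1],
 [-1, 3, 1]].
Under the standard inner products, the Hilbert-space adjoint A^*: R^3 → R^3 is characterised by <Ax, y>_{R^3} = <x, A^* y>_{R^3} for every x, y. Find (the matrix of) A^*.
A^* = A^T =
[[-2, 1, -1],
 [-3, -2, 3],
 [2, 1, 1]]

For real matrices with standard dot products, the defining identity <Ax, y> = <x, A^* y> gives (Ax)^T y = x^T (A^*) y, i.e. x^T A^T y = x^T (A^*) y. Since this holds for all x, y, we must have A^* = A^T. Therefore
A^* =
[[-2, 1, -1],
 [-3, -2, 3],
 [2, 1, 1]].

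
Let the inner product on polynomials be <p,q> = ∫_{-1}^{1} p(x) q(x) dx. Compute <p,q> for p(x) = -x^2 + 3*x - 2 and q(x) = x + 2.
<p,q> = -22/3

Expand the product: p(x)·q(x) = -x^3 + x^2 + 4*x - 4.
∫_{-1}^{1} of each monomial x^k gives [2/(k+1) if k even, 0 if k odd]. Integrating term-by-term (or equivalently evaluating the antiderivative F(x) = -x^4/4 + x^3/3 + 2*x^2 - 4*x at the endpoints):
  F(1) − F(−1) = -23/12 − (65/12) = -22/3.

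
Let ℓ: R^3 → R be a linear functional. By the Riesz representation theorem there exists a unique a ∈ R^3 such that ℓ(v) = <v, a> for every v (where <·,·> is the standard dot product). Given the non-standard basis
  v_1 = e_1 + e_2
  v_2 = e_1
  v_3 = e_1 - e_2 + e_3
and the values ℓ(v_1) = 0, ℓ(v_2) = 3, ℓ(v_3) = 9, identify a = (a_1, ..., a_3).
a = (3, -3, 3)

Write a = (a_1, ..., a_3) in the standard basis. For each basis vector v_i, ℓ(v_i) = <v_i, a> is a linear equation in the a_j's. Collect the n equations into a matrix system V a = ℓ, where row i of V is v_i (expressed in the standard basis). Since V is invertible (lower-triangular with 1s on the diagonal, up to permutation), solve by back-substitution:
  V =
[[1, 1, 0],
 [1, 0, 0],
 [1, -1, 1]]
  V a = (0, 3, 9)
Solving gives a = (3, -3, 3).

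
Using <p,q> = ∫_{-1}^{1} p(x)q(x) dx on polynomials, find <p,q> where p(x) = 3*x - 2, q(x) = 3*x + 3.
<p,q> = -6

Expand the product: p(x)·q(x) = 9*x^2 + 3*x - 6.
∫_{-1}^{1} of each monomial x^k gives [2/(k+1) if k even, 0 if k odd]. Integrating term-by-term (or equivalently evaluating the antiderivative F(x) = 3*x^3 + 3*x^2/2 - 6*x at the endpoints):
  F(1) − F(−1) = -3/2 − (9/2) = -6.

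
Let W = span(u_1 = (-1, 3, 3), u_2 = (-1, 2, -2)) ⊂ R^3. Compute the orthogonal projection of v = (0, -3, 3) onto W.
proj_W(v) = (108/85, -42/17, 246/85)

Set up U = [u_1 | ... | u_2] ∈ R^(3×2). The projector onto W = col(U) is P = U (U^T U)^(-1) U^T.
Compute U^T U =
  [19, 1]
  [1, 9],
and U^T v = (0, -12).
Solve U^T U · c = U^T v for the coefficients: c = (6/85, -114/85). The projection is proj_W(v) = U c.
Check: (v - proj_W(v)) · u_1 = 0  (should be 0).
Check: (v - proj_W(v)) · u_2 = 0  (should be 0).
Result: proj_W(v) = (108/85, -42/17, 246/85).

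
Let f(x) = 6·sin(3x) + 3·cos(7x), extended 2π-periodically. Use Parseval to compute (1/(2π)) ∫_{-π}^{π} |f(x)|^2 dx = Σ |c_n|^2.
Σ |c_n|^2 = 45/2

Expand |f|^2 and use orthogonality of {sin(nx), cos(mx)} on [-π, π]:
  ∫_{-π}^{π} sin(nx)^2 dx = π, ∫ cos(mx)^2 dx = π, and cross terms integrate to 0.
So ∫_{-π}^{π} f(x)^2 dx = 6^2 · π + 3^2 · π = (36 + 9)π.
Divide by 2π: (36 + 9)/2 = 45/2.
By Parseval, this equals Σ |c_n|^2.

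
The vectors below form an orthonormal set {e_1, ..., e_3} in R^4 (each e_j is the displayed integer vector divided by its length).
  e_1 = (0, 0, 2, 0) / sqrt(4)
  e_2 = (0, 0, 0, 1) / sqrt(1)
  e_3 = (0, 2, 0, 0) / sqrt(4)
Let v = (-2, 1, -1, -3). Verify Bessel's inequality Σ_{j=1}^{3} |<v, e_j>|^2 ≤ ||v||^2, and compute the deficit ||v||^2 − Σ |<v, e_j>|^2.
Σ |<v, e_j>|^2 = 11; ||v||^2 = 15; deficit = 4

Write each e_j = u_j / sqrt(<u_j, u_j>) where u_j is the displayed integer vector. Then <v, e_j> = <v, u_j> / sqrt(<u_j, u_j>), so |<v, e_j>|^2 = <v, u_j>^2 / <u_j, u_j>.
Coefficients: <v, e_1> = -2/sqrt(4), <v, e_2> = -3/sqrt(1), <v, e_3> = 2/sqrt(4).
Square and sum: Σ |<v, e_j>|^2 = 11.
Compute ||v||^2 = v·v = 15.
Deficit = 15 − 11 = 4 ≥ 0, confirming Bessel's inequality. (The deficit equals ||v − Σ <v,e_j> e_j||^2, the squared distance from v to span{e_j}.)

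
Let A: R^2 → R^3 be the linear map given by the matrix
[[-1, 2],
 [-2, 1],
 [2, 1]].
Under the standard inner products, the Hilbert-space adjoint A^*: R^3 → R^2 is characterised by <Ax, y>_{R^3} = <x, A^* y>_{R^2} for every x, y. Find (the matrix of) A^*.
A^* = A^T =
[[-1, -2, 2],
 [2, 1, 1]]

For real matrices with standard dot products, the defining identity <Ax, y> = <x, A^* y> gives (Ax)^T y = x^T (A^*) y, i.e. x^T A^T y = x^T (A^*) y. Since this holds for all x, y, we must have A^* = A^T. Therefore
A^* =
[[-1, -2, 2],
 [2, 1, 1]].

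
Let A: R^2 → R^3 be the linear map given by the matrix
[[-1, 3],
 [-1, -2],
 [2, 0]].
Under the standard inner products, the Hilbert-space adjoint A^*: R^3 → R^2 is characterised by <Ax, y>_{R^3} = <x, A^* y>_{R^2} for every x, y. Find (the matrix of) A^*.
A^* = A^T =
[[-1, -1, 2],
 [3, -2, 0]]

For real matrices with standard dot products, the defining identity <Ax, y> = <x, A^* y> gives (Ax)^T y = x^T (A^*) y, i.e. x^T A^T y = x^T (A^*) y. Since this holds for all x, y, we must have A^* = A^T. Therefore
A^* =
[[-1, -1, 2],
 [3, -2, 0]].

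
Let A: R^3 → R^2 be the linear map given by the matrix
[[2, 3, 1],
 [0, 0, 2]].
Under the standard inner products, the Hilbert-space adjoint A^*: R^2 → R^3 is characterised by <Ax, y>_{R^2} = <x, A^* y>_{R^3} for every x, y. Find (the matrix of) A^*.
A^* = A^T =
[[2, 0],
 [3, 0],
 [1, 2]]

For real matrices with standard dot products, the defining identity <Ax, y> = <x, A^* y> gives (Ax)^T y = x^T (A^*) y, i.e. x^T A^T y = x^T (A^*) y. Since this holds for all x, y, we must have A^* = A^T. Therefore
A^* =
[[2, 0],
 [3, 0],
 [1, 2]].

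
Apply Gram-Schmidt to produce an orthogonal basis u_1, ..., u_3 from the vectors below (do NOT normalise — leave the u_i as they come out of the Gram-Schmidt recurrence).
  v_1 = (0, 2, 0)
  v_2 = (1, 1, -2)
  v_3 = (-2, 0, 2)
Orthogonal basis:
  u_1 = (0, 2, 0)
  u_2 = (1, 0, -2)
  u_3 = (-4/5, 0, -2/5)

Apply the Gram-Schmidt recurrence
  u_1 = v_1
  u_i = v_i − Σ_{j<i} ((v_i · u_j) / (u_j · u_j)) · u_j.

Step by step this gives:
  u_1 = (0, 2, 0)
  u_2 = (1, 0, -2)
  u_3 = (-4/5, 0, -2/5)

Orthogonality check:
  u_2 · u_1 = 0 (should be 0)
  u_3 · u_1 = 0 (should be 0)
  u_3 · u_2 = 0 (should be 0)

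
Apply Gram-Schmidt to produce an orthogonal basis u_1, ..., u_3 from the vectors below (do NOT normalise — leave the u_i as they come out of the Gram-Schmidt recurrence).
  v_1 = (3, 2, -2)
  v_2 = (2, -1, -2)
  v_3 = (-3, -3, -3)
Orthogonal basis:
  u_1 = (3, 2, -2)
  u_2 = (10/17, -33/17, -18/17)
  u_3 = (-198/89, 66/89, -231/89)

Apply the Gram-Schmidt recurrence
  u_1 = v_1
  u_i = v_i − Σ_{j<i} ((v_i · u_j) / (u_j · u_j)) · u_j.

Step by step this gives:
  u_1 = (3, 2, -2)
  u_2 = (10/17, -33/17, -18/17)
  u_3 = (-198/89, 66/89, -231/89)

Orthogonality check:
  u_2 · u_1 = 0 (should be 0)
  u_3 · u_1 = 0 (should be 0)
  u_3 · u_2 = 0 (should be 0)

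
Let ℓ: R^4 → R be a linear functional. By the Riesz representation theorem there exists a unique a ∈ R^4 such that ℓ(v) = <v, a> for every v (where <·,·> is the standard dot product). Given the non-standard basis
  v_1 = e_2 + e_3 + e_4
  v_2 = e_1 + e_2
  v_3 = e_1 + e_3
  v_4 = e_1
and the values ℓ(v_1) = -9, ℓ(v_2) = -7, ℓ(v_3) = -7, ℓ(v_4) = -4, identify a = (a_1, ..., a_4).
a = (-4, -3, -3, -3)

Write a = (a_1, ..., a_4) in the standard basis. For each basis vector v_i, ℓ(v_i) = <v_i, a> is a linear equation in the a_j's. Collect the n equations into a matrix system V a = ℓ, where row i of V is v_i (expressed in the standard basis). Since V is invertible (lower-triangular with 1s on the diagonal, up to permutation), solve by back-substitution:
  V =
[[0, 1, 1, 1],
 [1, 1, 0, 0],
 [1, 0, 1, 0],
 [1, 0, 0, 0]]
  V a = (-9, -7, -7, -4)
Solving gives a = (-4, -3, -3, -3).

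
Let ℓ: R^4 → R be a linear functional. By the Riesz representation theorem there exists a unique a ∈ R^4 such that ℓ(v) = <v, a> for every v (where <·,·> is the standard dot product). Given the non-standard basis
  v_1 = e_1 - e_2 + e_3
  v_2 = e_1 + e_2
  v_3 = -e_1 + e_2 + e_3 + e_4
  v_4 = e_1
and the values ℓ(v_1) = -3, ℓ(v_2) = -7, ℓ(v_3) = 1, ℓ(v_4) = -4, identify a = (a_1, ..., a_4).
a = (-4, -3, -2, 2)

Write a = (a_1, ..., a_4) in the standard basis. For each basis vector v_i, ℓ(v_i) = <v_i, a> is a linear equation in the a_j's. Collect the n equations into a matrix system V a = ℓ, where row i of V is v_i (expressed in the standard basis). Since V is invertible (lower-triangular with 1s on the diagonal, up to permutation), solve by back-substitution:
  V =
[[1, -1, 1, 0],
 [1, 1, 0, 0],
 [-1, 1, 1, 1],
 [1, 0, 0, 0]]
  V a = (-3, -7, 1, -4)
Solving gives a = (-4, -3, -2, 2).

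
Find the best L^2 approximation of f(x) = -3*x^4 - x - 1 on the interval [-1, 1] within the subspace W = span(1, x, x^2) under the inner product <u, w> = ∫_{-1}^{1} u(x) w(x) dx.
g(x) = -18*x^2/7 - x - 26/35

The best approximation g ∈ W is the orthogonal projection of f onto W. Writing g = a_0 + a_1 x + a_2 x^2, the coefficients solve the normal equations G · a = b where
  G_{ij} = <φ_i, φ_j> and b_i = <f, φ_i>, with φ_0 = 1, φ_1 = x, φ_2 = x^2.
G =
  [2, 0, 2/3]
  [0, 2/3, 0]
  [2/3, 0, 2/5],
b = (-16/5, -2/3, -32/21).
Solving gives a_0 = -26/35, a_1 = -1, a_2 = -18/7, so
  g(x) = -18*x^2/7 - x - 26/35.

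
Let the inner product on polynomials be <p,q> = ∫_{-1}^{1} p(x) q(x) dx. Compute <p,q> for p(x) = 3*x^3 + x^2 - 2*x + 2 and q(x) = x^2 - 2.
<p,q> = -38/5

Expand the product: p(x)·q(x) = 3*x^5 + x^4 - 8*x^3 + 4*x - 4.
∫_{-1}^{1} of each monomial x^k gives [2/(k+1) if k even, 0 if k odd]. Integrating term-by-term (or equivalently evaluating the antiderivative F(x) = x^6/2 + x^5/5 - 2*x^4 + 2*x^2 - 4*x at the endpoints):
  F(1) − F(−1) = -33/10 − (43/10) = -38/5.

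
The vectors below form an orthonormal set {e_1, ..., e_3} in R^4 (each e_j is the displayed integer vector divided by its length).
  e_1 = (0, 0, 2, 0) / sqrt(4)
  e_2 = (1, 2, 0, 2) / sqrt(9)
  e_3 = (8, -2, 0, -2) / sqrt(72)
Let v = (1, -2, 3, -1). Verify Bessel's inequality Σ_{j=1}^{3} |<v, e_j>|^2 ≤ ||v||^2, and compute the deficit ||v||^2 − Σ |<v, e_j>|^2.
Σ |<v, e_j>|^2 = 29/2; ||v||^2 = 15; deficit = 1/2

Write each e_j = u_j / sqrt(<u_j, u_j>) where u_j is the displayed integer vector. Then <v, e_j> = <v, u_j> / sqrt(<u_j, u_j>), so |<v, e_j>|^2 = <v, u_j>^2 / <u_j, u_j>.
Coefficients: <v, e_1> = 6/sqrt(4), <v, e_2> = -5/sqrt(9), <v, e_3> = 14/sqrt(72).
Square and sum: Σ |<v, e_j>|^2 = 29/2.
Compute ||v||^2 = v·v = 15.
Deficit = 15 − 29/2 = 1/2 ≥ 0, confirming Bessel's inequality. (The deficit equals ||v − Σ <v,e_j> e_j||^2, the squared distance from v to span{e_j}.)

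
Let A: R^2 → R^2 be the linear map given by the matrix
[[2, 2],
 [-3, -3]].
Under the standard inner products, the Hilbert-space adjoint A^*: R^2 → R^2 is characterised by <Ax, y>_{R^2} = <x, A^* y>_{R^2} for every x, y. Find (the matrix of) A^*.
A^* = A^T =
[[2, -3],
 [2, -3]]

For real matrices with standard dot products, the defining identity <Ax, y> = <x, A^* y> gives (Ax)^T y = x^T (A^*) y, i.e. x^T A^T y = x^T (A^*) y. Since this holds for all x, y, we must have A^* = A^T. Therefore
A^* =
[[2, -3],
 [2, -3]].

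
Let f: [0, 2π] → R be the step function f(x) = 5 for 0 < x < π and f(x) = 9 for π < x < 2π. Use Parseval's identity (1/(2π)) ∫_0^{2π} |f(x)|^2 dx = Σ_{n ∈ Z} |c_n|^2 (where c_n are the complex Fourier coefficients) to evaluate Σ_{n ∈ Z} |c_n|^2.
Σ |c_n|^2 = 53

Parseval equates the L^2 energy of f (normalised by 1/(2π)) with the ℓ^2 sum of its Fourier coefficients: (1/(2π)) ∫_0^{2π} |f|^2 = Σ |c_n|^2.
Compute the left side: (1/(2π)) [∫_0^π 5^2 dx + ∫_π^{2π} 9^2 dx] = (1/(2π)) · (25π + 81π) = (25 + 81)/2 = 53.
So Σ_{n ∈ Z} |c_n|^2 = 53.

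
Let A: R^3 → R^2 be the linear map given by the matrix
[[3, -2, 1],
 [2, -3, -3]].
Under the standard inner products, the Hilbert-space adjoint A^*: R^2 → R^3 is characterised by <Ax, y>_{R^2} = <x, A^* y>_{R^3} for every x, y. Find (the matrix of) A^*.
A^* = A^T =
[[3, 2],
 [-2, -3],
 [1, -3]]

For real matrices with standard dot products, the defining identity <Ax, y> = <x, A^* y> gives (Ax)^T y = x^T (A^*) y, i.e. x^T A^T y = x^T (A^*) y. Since this holds for all x, y, we must have A^* = A^T. Therefore
A^* =
[[3, 2],
 [-2, -3],
 [1, -3]].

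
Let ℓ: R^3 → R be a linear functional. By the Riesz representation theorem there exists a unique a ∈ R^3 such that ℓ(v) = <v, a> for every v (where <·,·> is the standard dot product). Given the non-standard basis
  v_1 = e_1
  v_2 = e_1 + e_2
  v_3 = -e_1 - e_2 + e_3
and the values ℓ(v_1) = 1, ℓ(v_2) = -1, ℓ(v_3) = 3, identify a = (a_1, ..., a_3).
a = (1, -2, 2)

Write a = (a_1, ..., a_3) in the standard basis. For each basis vector v_i, ℓ(v_i) = <v_i, a> is a linear equation in the a_j's. Collect the n equations into a matrix system V a = ℓ, where row i of V is v_i (expressed in the standard basis). Since V is invertible (lower-triangular with 1s on the diagonal, up to permutation), solve by back-substitution:
  V =
[[1, 0, 0],
 [1, 1, 0],
 [-1, -1, 1]]
  V a = (1, -1, 3)
Solving gives a = (1, -2, 2).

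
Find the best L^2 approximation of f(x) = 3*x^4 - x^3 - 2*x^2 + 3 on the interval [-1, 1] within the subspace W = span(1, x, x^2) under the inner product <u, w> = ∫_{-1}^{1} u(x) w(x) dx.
g(x) = 4*x^2/7 - 3*x/5 + 96/35

The best approximation g ∈ W is the orthogonal projection of f onto W. Writing g = a_0 + a_1 x + a_2 x^2, the coefficients solve the normal equations G · a = b where
  G_{ij} = <φ_i, φ_j> and b_i = <f, φ_i>, with φ_0 = 1, φ_1 = x, φ_2 = x^2.
G =
  [2, 0, 2/3]
  [0, 2/3, 0]
  [2/3, 0, 2/5],
b = (88/15, -2/5, 72/35).
Solving gives a_0 = 96/35, a_1 = -3/5, a_2 = 4/7, so
  g(x) = 4*x^2/7 - 3*x/5 + 96/35.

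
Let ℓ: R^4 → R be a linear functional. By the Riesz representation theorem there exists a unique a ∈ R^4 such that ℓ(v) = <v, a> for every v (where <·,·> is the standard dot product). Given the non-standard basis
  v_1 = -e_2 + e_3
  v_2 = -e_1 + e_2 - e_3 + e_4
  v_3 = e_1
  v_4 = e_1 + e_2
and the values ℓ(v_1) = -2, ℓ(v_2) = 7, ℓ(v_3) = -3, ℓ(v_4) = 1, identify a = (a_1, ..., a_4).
a = (-3, 4, 2, 2)

Write a = (a_1, ..., a_4) in the standard basis. For each basis vector v_i, ℓ(v_i) = <v_i, a> is a linear equation in the a_j's. Collect the n equations into a matrix system V a = ℓ, where row i of V is v_i (expressed in the standard basis). Since V is invertible (lower-triangular with 1s on the diagonal, up to permutation), solve by back-substitution:
  V =
[[0, -1, 1, 0],
 [-1, 1, -1, 1],
 [1, 0, 0, 0],
 [1, 1, 0, 0]]
  V a = (-2, 7, -3, 1)
Solving gives a = (-3, 4, 2, 2).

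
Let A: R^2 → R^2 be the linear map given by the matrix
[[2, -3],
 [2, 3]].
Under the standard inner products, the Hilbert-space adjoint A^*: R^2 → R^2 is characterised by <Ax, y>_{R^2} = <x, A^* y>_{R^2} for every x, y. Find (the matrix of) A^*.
A^* = A^T =
[[2, 2],
 [-3, 3]]

For real matrices with standard dot products, the defining identity <Ax, y> = <x, A^* y> gives (Ax)^T y = x^T (A^*) y, i.e. x^T A^T y = x^T (A^*) y. Since this holds for all x, y, we must have A^* = A^T. Therefore
A^* =
[[2, 2],
 [-3, 3]].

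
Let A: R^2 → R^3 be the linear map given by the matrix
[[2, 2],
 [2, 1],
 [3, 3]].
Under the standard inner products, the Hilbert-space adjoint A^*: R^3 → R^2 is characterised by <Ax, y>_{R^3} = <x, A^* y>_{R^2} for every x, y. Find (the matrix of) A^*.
A^* = A^T =
[[2, 2, 3],
 [2, 1, 3]]

For real matrices with standard dot products, the defining identity <Ax, y> = <x, A^* y> gives (Ax)^T y = x^T (A^*) y, i.e. x^T A^T y = x^T (A^*) y. Since this holds for all x, y, we must have A^* = A^T. Therefore
A^* =
[[2, 2, 3],
 [2, 1, 3]].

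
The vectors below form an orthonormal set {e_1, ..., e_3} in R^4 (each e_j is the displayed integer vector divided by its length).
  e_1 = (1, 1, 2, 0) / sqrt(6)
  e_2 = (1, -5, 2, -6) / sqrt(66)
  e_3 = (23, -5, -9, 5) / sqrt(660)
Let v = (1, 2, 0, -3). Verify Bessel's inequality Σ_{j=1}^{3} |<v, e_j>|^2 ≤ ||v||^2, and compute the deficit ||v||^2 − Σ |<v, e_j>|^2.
Σ |<v, e_j>|^2 = 41/15; ||v||^2 = 14; deficit = 169/15

Write each e_j = u_j / sqrt(<u_j, u_j>) where u_j is the displayed integer vector. Then <v, e_j> = <v, u_j> / sqrt(<u_j, u_j>), so |<v, e_j>|^2 = <v, u_j>^2 / <u_j, u_j>.
Coefficients: <v, e_1> = 3/sqrt(6), <v, e_2> = 9/sqrt(66), <v, e_3> = -2/sqrt(660).
Square and sum: Σ |<v, e_j>|^2 = 41/15.
Compute ||v||^2 = v·v = 14.
Deficit = 14 − 41/15 = 169/15 ≥ 0, confirming Bessel's inequality. (The deficit equals ||v − Σ <v,e_j> e_j||^2, the squared distance from v to span{e_j}.)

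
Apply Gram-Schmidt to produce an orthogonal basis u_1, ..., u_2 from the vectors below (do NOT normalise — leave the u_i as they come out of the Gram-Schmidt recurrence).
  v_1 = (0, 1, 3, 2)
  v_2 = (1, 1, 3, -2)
Orthogonal basis:
  u_1 = (0, 1, 3, 2)
  u_2 = (1, 4/7, 12/7, -20/7)

Apply the Gram-Schmidt recurrence
  u_1 = v_1
  u_i = v_i − Σ_{j<i} ((v_i · u_j) / (u_j · u_j)) · u_j.

Step by step this gives:
  u_1 = (0, 1, 3, 2)
  u_2 = (1, 4/7, 12/7, -20/7)

Orthogonality check:
  u_2 · u_1 = 0 (should be 0)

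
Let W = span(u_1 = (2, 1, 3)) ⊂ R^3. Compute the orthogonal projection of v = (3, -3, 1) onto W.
proj_W(v) = (6/7, 3/7, 9/7)

Set up U = [u_1 | ... | u_1] ∈ R^(3×1). The projector onto W = col(U) is P = U (U^T U)^(-1) U^T.
Compute U^T U =
  [14],
and U^T v = (6).
Solve U^T U · c = U^T v for the coefficients: c = (3/7). The projection is proj_W(v) = U c.
Check: (v - proj_W(v)) · u_1 = 0  (should be 0).
Result: proj_W(v) = (6/7, 3/7, 9/7).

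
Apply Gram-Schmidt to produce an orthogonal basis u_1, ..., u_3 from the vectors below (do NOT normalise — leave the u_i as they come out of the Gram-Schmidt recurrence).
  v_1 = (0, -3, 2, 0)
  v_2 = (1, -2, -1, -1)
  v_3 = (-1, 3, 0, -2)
Orthogonal basis:
  u_1 = (0, -3, 2, 0)
  u_2 = (1, -14/13, -21/13, -1)
  u_3 = (-46/75, 38/75, 19/25, -179/75)

Apply the Gram-Schmidt recurrence
  u_1 = v_1
  u_i = v_i − Σ_{j<i} ((v_i · u_j) / (u_j · u_j)) · u_j.

Step by step this gives:
  u_1 = (0, -3, 2, 0)
  u_2 = (1, -14/13, -21/13, -1)
  u_3 = (-46/75, 38/75, 19/25, -179/75)

Orthogonality check:
  u_2 · u_1 = 0 (should be 0)
  u_3 · u_1 = 0 (should be 0)
  u_3 · u_2 = 0 (should be 0)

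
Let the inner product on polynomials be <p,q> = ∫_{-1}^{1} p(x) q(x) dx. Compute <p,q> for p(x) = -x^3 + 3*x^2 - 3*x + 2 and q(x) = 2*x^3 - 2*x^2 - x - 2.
<p,q> = -1852/105

Expand the product: p(x)·q(x) = -2*x^6 + 8*x^5 - 11*x^4 + 9*x^3 - 7*x^2 + 4*x - 4.
∫_{-1}^{1} of each monomial x^k gives [2/(k+1) if k even, 0 if k odd]. Integrating term-by-term (or equivalently evaluating the antiderivative F(x) = -2*x^7/7 + 4*x^6/3 - 11*x^5/5 + 9*x^4/4 - 7*x^3/3 + 2*x^2 - 4*x at the endpoints):
  F(1) − F(−1) = -453/140 − (6049/420) = -1852/105.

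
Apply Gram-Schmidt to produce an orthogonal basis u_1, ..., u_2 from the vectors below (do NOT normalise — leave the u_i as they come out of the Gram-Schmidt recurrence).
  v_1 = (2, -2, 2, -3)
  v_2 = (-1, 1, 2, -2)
Orthogonal basis:
  u_1 = (2, -2, 2, -3)
  u_2 = (-11/7, 11/7, 10/7, -8/7)

Apply the Gram-Schmidt recurrence
  u_1 = v_1
  u_i = v_i − Σ_{j<i} ((v_i · u_j) / (u_j · u_j)) · u_j.

Step by step this gives:
  u_1 = (2, -2, 2, -3)
  u_2 = (-11/7, 11/7, 10/7, -8/7)

Orthogonality check:
  u_2 · u_1 = 0 (should be 0)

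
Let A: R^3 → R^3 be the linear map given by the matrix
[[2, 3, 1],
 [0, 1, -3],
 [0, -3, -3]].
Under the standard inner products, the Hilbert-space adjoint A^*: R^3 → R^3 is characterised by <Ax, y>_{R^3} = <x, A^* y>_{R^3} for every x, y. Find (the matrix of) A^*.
A^* = A^T =
[[2, 0, 0],
 [3, 1, -3],
 [1, -3, -3]]

For real matrices with standard dot products, the defining identity <Ax, y> = <x, A^* y> gives (Ax)^T y = x^T (A^*) y, i.e. x^T A^T y = x^T (A^*) y. Since this holds for all x, y, we must have A^* = A^T. Therefore
A^* =
[[2, 0, 0],
 [3, 1, -3],
 [1, -3, -3]].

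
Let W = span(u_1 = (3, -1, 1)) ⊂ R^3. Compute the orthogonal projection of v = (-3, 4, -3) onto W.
proj_W(v) = (-48/11, 16/11, -16/11)

Set up U = [u_1 | ... | u_1] ∈ R^(3×1). The projector onto W = col(U) is P = U (U^T U)^(-1) U^T.
Compute U^T U =
  [11],
and U^T v = (-16).
Solve U^T U · c = U^T v for the coefficients: c = (-16/11). The projection is proj_W(v) = U c.
Check: (v - proj_W(v)) · u_1 = 0  (should be 0).
Result: proj_W(v) = (-48/11, 16/11, -16/11).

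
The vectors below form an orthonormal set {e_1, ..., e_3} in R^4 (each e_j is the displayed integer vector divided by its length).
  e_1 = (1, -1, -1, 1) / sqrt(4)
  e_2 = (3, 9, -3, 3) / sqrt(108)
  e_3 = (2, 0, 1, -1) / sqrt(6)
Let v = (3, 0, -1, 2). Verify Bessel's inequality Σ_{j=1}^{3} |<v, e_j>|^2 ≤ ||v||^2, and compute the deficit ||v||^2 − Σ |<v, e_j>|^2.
Σ |<v, e_j>|^2 = 27/2; ||v||^2 = 14; deficit = 1/2

Write each e_j = u_j / sqrt(<u_j, u_j>) where u_j is the displayed integer vector. Then <v, e_j> = <v, u_j> / sqrt(<u_j, u_j>), so |<v, e_j>|^2 = <v, u_j>^2 / <u_j, u_j>.
Coefficients: <v, e_1> = 6/sqrt(4), <v, e_2> = 18/sqrt(108), <v, e_3> = 3/sqrt(6).
Square and sum: Σ |<v, e_j>|^2 = 27/2.
Compute ||v||^2 = v·v = 14.
Deficit = 14 − 27/2 = 1/2 ≥ 0, confirming Bessel's inequality. (The deficit equals ||v − Σ <v,e_j> e_j||^2, the squared distance from v to span{e_j}.)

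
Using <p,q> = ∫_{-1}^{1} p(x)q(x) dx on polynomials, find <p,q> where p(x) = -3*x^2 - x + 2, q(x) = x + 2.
<p,q> = 10/3

Expand the product: p(x)·q(x) = -3*x^3 - 7*x^2 + 4.
∫_{-1}^{1} of each monomial x^k gives [2/(k+1) if k even, 0 if k odd]. Integrating term-by-term (or equivalently evaluating the antiderivative F(x) = -3*x^4/4 - 7*x^3/3 + 4*x at the endpoints):
  F(1) − F(−1) = 11/12 − (-29/12) = 10/3.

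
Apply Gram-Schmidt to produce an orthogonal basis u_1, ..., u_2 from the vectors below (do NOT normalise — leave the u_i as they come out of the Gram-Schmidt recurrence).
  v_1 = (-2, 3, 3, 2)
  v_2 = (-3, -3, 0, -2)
Orthogonal basis:
  u_1 = (-2, 3, 3, 2)
  u_2 = (-46/13, -57/26, 21/26, -19/13)

Apply the Gram-Schmidt recurrence
  u_1 = v_1
  u_i = v_i − Σ_{j<i} ((v_i · u_j) / (u_j · u_j)) · u_j.

Step by step this gives:
  u_1 = (-2, 3, 3, 2)
  u_2 = (-46/13, -57/26, 21/26, -19/13)

Orthogonality check:
  u_2 · u_1 = 0 (should be 0)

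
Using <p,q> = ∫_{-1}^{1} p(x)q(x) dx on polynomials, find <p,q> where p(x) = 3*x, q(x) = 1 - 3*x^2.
<p,q> = 0

Expand the product: p(x)·q(x) = -9*x^3 + 3*x.
∫_{-1}^{1} of each monomial x^k gives [2/(k+1) if k even, 0 if k odd]. Integrating term-by-term (or equivalently evaluating the antiderivative F(x) = -9*x^4/4 + 3*x^2/2 at the endpoints):
  F(1) − F(−1) = -3/4 − (-3/4) = 0.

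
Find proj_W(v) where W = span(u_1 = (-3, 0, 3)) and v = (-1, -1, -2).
proj_W(v) = (1/2, 0, -1/2)

Set up U = [u_1 | ... | u_1] ∈ R^(3×1). The projector onto W = col(U) is P = U (U^T U)^(-1) U^T.
Compute U^T U =
  [18],
and U^T v = (-3).
Solve U^T U · c = U^T v for the coefficients: c = (-1/6). The projection is proj_W(v) = U c.
Check: (v - proj_W(v)) · u_1 = 0  (should be 0).
Result: proj_W(v) = (1/2, 0, -1/2).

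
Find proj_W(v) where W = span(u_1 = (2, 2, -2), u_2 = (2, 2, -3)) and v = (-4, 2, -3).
proj_W(v) = (-1, -1, -3)

Set up U = [u_1 | ... | u_2] ∈ R^(3×2). The projector onto W = col(U) is P = U (U^T U)^(-1) U^T.
Compute U^T U =
  [12, 14]
  [14, 17],
and U^T v = (2, 5).
Solve U^T U · c = U^T v for the coefficients: c = (-9/2, 4). The projection is proj_W(v) = U c.
Check: (v - proj_W(v)) · u_1 = 0  (should be 0).
Check: (v - proj_W(v)) · u_2 = 0  (should be 0).
Result: proj_W(v) = (-1, -1, -3).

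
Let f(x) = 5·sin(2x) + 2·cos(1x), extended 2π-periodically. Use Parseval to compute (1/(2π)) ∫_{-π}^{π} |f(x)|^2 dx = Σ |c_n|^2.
Σ |c_n|^2 = 29/2

Expand |f|^2 and use orthogonality of {sin(nx), cos(mx)} on [-π, π]:
  ∫_{-π}^{π} sin(nx)^2 dx = π, ∫ cos(mx)^2 dx = π, and cross terms integrate to 0.
So ∫_{-π}^{π} f(x)^2 dx = 5^2 · π + 2^2 · π = (25 + 4)π.
Divide by 2π: (25 + 4)/2 = 29/2.
By Parseval, this equals Σ |c_n|^2.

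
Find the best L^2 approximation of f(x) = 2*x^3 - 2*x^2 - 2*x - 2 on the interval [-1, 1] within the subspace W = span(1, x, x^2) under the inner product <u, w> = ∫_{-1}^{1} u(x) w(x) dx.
g(x) = -2*x^2 - 4*x/5 - 2

The best approximation g ∈ W is the orthogonal projection of f onto W. Writing g = a_0 + a_1 x + a_2 x^2, the coefficients solve the normal equations G · a = b where
  G_{ij} = <φ_i, φ_j> and b_i = <f, φ_i>, with φ_0 = 1, φ_1 = x, φ_2 = x^2.
G =
  [2, 0, 2/3]
  [0, 2/3, 0]
  [2/3, 0, 2/5],
b = (-16/3, -8/15, -32/15).
Solving gives a_0 = -2, a_1 = -4/5, a_2 = -2, so
  g(x) = -2*x^2 - 4*x/5 - 2.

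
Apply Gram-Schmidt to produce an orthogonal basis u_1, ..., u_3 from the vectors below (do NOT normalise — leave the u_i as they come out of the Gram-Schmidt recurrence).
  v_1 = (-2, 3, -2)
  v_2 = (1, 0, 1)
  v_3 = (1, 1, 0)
Orthogonal basis:
  u_1 = (-2, 3, -2)
  u_2 = (9/17, 12/17, 9/17)
  u_3 = (1/2, 0, -1/2)

Apply the Gram-Schmidt recurrence
  u_1 = v_1
  u_i = v_i − Σ_{j<i} ((v_i · u_j) / (u_j · u_j)) · u_j.

Step by step this gives:
  u_1 = (-2, 3, -2)
  u_2 = (9/17, 12/17, 9/17)
  u_3 = (1/2, 0, -1/2)

Orthogonality check:
  u_2 · u_1 = 0 (should be 0)
  u_3 · u_1 = 0 (should be 0)
  u_3 · u_2 = 0 (should be 0)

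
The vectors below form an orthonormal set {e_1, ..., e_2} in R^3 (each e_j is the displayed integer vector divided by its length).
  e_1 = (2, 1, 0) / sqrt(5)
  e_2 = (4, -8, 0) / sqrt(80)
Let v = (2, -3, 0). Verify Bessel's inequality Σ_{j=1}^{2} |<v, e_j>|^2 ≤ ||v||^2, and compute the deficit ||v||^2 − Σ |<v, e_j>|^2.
Σ |<v, e_j>|^2 = 13; ||v||^2 = 13; deficit = 0

Write each e_j = u_j / sqrt(<u_j, u_j>) where u_j is the displayed integer vector. Then <v, e_j> = <v, u_j> / sqrt(<u_j, u_j>), so |<v, e_j>|^2 = <v, u_j>^2 / <u_j, u_j>.
Coefficients: <v, e_1> = 1/sqrt(5), <v, e_2> = 32/sqrt(80).
Square and sum: Σ |<v, e_j>|^2 = 13.
Compute ||v||^2 = v·v = 13.
Deficit = 13 − 13 = 0 ≥ 0, confirming Bessel's inequality. (The deficit equals ||v − Σ <v,e_j> e_j||^2, the squared distance from v to span{e_j}.)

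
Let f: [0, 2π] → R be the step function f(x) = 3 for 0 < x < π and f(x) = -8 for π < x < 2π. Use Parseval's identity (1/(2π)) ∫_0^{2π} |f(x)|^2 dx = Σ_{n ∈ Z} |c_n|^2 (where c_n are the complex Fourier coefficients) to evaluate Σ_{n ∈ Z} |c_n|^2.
Σ |c_n|^2 = 73/2

Parseval equates the L^2 energy of f (normalised by 1/(2π)) with the ℓ^2 sum of its Fourier coefficients: (1/(2π)) ∫_0^{2π} |f|^2 = Σ |c_n|^2.
Compute the left side: (1/(2π)) [∫_0^π 3^2 dx + ∫_π^{2π} (-8)^2 dx] = (1/(2π)) · (9π + 64π) = (9 + 64)/2 = 73/2.
So Σ_{n ∈ Z} |c_n|^2 = 73/2.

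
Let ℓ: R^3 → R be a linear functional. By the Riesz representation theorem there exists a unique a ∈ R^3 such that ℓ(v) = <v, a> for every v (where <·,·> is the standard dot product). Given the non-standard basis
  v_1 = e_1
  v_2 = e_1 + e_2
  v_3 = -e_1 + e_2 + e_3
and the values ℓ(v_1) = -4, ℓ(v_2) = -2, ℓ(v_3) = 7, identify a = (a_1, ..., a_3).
a = (-4, 2, 1)

Write a = (a_1, ..., a_3) in the standard basis. For each basis vector v_i, ℓ(v_i) = <v_i, a> is a linear equation in the a_j's. Collect the n equations into a matrix system V a = ℓ, where row i of V is v_i (expressed in the standard basis). Since V is invertible (lower-triangular with 1s on the diagonal, up to permutation), solve by back-substitution:
  V =
[[1, 0, 0],
 [1, 1, 0],
 [-1, 1, 1]]
  V a = (-4, -2, 7)
Solving gives a = (-4, 2, 1).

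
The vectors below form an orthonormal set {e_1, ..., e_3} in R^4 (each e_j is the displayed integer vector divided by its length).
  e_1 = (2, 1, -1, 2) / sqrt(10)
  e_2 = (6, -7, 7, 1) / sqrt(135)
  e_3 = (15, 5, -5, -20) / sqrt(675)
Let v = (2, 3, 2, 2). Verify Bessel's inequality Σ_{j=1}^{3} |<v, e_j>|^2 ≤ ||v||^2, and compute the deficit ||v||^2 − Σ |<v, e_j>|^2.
Σ |<v, e_j>|^2 = 17/2; ||v||^2 = 21; deficit = 25/2

Write each e_j = u_j / sqrt(<u_j, u_j>) where u_j is the displayed integer vector. Then <v, e_j> = <v, u_j> / sqrt(<u_j, u_j>), so |<v, e_j>|^2 = <v, u_j>^2 / <u_j, u_j>.
Coefficients: <v, e_1> = 9/sqrt(10), <v, e_2> = 7/sqrt(135), <v, e_3> = -5/sqrt(675).
Square and sum: Σ |<v, e_j>|^2 = 17/2.
Compute ||v||^2 = v·v = 21.
Deficit = 21 − 17/2 = 25/2 ≥ 0, confirming Bessel's inequality. (The deficit equals ||v − Σ <v,e_j> e_j||^2, the squared distance from v to span{e_j}.)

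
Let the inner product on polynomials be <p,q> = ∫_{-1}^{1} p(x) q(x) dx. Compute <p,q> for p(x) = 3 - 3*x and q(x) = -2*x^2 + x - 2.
<p,q> = -18

Expand the product: p(x)·q(x) = 6*x^3 - 9*x^2 + 9*x - 6.
∫_{-1}^{1} of each monomial x^k gives [2/(k+1) if k even, 0 if k odd]. Integrating term-by-term (or equivalently evaluating the antiderivative F(x) = 3*x^4/2 - 3*x^3 + 9*x^2/2 - 6*x at the endpoints):
  F(1) − F(−1) = -3 − (15) = -18.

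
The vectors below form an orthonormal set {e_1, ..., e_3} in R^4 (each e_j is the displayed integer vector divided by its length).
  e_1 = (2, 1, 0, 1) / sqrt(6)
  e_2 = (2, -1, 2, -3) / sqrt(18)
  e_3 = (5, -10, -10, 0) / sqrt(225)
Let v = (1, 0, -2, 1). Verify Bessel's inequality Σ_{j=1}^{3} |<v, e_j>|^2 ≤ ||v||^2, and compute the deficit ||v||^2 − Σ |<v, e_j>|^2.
Σ |<v, e_j>|^2 = 17/3; ||v||^2 = 6; deficit = 1/3

Write each e_j = u_j / sqrt(<u_j, u_j>) where u_j is the displayed integer vector. Then <v, e_j> = <v, u_j> / sqrt(<u_j, u_j>), so |<v, e_j>|^2 = <v, u_j>^2 / <u_j, u_j>.
Coefficients: <v, e_1> = 3/sqrt(6), <v, e_2> = -5/sqrt(18), <v, e_3> = 25/sqrt(225).
Square and sum: Σ |<v, e_j>|^2 = 17/3.
Compute ||v||^2 = v·v = 6.
Deficit = 6 − 17/3 = 1/3 ≥ 0, confirming Bessel's inequality. (The deficit equals ||v − Σ <v,e_j> e_j||^2, the squared distance from v to span{e_j}.)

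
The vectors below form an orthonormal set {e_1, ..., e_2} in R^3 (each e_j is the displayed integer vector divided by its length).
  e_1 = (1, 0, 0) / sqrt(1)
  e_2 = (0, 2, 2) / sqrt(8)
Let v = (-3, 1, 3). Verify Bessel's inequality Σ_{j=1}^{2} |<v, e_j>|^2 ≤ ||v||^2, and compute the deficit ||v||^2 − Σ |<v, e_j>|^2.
Σ |<v, e_j>|^2 = 17; ||v||^2 = 19; deficit = 2

Write each e_j = u_j / sqrt(<u_j, u_j>) where u_j is the displayed integer vector. Then <v, e_j> = <v, u_j> / sqrt(<u_j, u_j>), so |<v, e_j>|^2 = <v, u_j>^2 / <u_j, u_j>.
Coefficients: <v, e_1> = -3/sqrt(1), <v, e_2> = 8/sqrt(8).
Square and sum: Σ |<v, e_j>|^2 = 17.
Compute ||v||^2 = v·v = 19.
Deficit = 19 − 17 = 2 ≥ 0, confirming Bessel's inequality. (The deficit equals ||v − Σ <v,e_j> e_j||^2, the squared distance from v to span{e_j}.)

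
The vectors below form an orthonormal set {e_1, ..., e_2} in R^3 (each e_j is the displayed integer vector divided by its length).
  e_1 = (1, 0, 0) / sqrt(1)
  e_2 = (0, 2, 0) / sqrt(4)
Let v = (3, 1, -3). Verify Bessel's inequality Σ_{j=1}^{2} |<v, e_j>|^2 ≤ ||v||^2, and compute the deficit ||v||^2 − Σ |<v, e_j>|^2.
Σ |<v, e_j>|^2 = 10; ||v||^2 = 19; deficit = 9

Write each e_j = u_j / sqrt(<u_j, u_j>) where u_j is the displayed integer vector. Then <v, e_j> = <v, u_j> / sqrt(<u_j, u_j>), so |<v, e_j>|^2 = <v, u_j>^2 / <u_j, u_j>.
Coefficients: <v, e_1> = 3/sqrt(1), <v, e_2> = 2/sqrt(4).
Square and sum: Σ |<v, e_j>|^2 = 10.
Compute ||v||^2 = v·v = 19.
Deficit = 19 − 10 = 9 ≥ 0, confirming Bessel's inequality. (The deficit equals ||v − Σ <v,e_j> e_j||^2, the squared distance from v to span{e_j}.)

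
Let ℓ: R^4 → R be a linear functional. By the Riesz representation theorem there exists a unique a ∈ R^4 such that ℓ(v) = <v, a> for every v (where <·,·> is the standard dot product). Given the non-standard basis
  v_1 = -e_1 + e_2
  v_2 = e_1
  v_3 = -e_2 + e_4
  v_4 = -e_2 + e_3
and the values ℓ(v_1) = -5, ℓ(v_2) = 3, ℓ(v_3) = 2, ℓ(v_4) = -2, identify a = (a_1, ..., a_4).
a = (3, -2, -4, 0)

Write a = (a_1, ..., a_4) in the standard basis. For each basis vector v_i, ℓ(v_i) = <v_i, a> is a linear equation in the a_j's. Collect the n equations into a matrix system V a = ℓ, where row i of V is v_i (expressed in the standard basis). Since V is invertible (lower-triangular with 1s on the diagonal, up to permutation), solve by back-substitution:
  V =
[[-1, 1, 0, 0],
 [1, 0, 0, 0],
 [0, -1, 0, 1],
 [0, -1, 1, 0]]
  V a = (-5, 3, 2, -2)
Solving gives a = (3, -2, -4, 0).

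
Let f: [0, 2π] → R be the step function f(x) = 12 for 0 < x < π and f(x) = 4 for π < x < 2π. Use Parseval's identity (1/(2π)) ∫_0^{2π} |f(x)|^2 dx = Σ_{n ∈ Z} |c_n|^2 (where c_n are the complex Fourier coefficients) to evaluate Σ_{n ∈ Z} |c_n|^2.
Σ |c_n|^2 = 80

Parseval equates the L^2 energy of f (normalised by 1/(2π)) with the ℓ^2 sum of its Fourier coefficients: (1/(2π)) ∫_0^{2π} |f|^2 = Σ |c_n|^2.
Compute the left side: (1/(2π)) [∫_0^π 12^2 dx + ∫_π^{2π} 4^2 dx] = (1/(2π)) · (144π + 16π) = (144 + 16)/2 = 80.
So Σ_{n ∈ Z} |c_n|^2 = 80.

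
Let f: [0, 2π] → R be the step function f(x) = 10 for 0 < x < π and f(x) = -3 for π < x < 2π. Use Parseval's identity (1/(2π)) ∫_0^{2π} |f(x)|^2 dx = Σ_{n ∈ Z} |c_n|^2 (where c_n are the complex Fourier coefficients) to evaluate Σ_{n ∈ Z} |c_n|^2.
Σ |c_n|^2 = 109/2

Parseval equates the L^2 energy of f (normalised by 1/(2π)) with the ℓ^2 sum of its Fourier coefficients: (1/(2π)) ∫_0^{2π} |f|^2 = Σ |c_n|^2.
Compute the left side: (1/(2π)) [∫_0^π 10^2 dx + ∫_π^{2π} (-3)^2 dx] = (1/(2π)) · (100π + 9π) = (100 + 9)/2 = 109/2.
So Σ_{n ∈ Z} |c_n|^2 = 109/2.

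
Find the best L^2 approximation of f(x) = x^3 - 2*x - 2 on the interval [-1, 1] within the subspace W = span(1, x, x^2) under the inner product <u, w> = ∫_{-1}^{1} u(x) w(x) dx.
g(x) = -7*x/5 - 2

The best approximation g ∈ W is the orthogonal projection of f onto W. Writing g = a_0 + a_1 x + a_2 x^2, the coefficients solve the normal equations G · a = b where
  G_{ij} = <φ_i, φ_j> and b_i = <f, φ_i>, with φ_0 = 1, φ_1 = x, φ_2 = x^2.
G =
  [2, 0, 2/3]
  [0, 2/3, 0]
  [2/3, 0, 2/5],
b = (-4, -14/15, -4/3).
Solving gives a_0 = -2, a_1 = -7/5, a_2 = 0, so
  g(x) = -7*x/5 - 2.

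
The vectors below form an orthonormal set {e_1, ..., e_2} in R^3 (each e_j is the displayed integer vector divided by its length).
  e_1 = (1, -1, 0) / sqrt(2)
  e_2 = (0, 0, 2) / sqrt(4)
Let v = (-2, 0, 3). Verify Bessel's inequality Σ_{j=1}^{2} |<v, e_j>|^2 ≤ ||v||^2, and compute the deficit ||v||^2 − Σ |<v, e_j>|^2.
Σ |<v, e_j>|^2 = 11; ||v||^2 = 13; deficit = 2

Write each e_j = u_j / sqrt(<u_j, u_j>) where u_j is the displayed integer vector. Then <v, e_j> = <v, u_j> / sqrt(<u_j, u_j>), so |<v, e_j>|^2 = <v, u_j>^2 / <u_j, u_j>.
Coefficients: <v, e_1> = -2/sqrt(2), <v, e_2> = 6/sqrt(4).
Square and sum: Σ |<v, e_j>|^2 = 11.
Compute ||v||^2 = v·v = 13.
Deficit = 13 − 11 = 2 ≥ 0, confirming Bessel's inequality. (The deficit equals ||v − Σ <v,e_j> e_j||^2, the squared distance from v to span{e_j}.)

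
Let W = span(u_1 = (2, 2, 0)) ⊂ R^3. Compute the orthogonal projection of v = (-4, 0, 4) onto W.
proj_W(v) = (-2, -2, 0)

Set up U = [u_1 | ... | u_1] ∈ R^(3×1). The projector onto W = col(U) is P = U (U^T U)^(-1) U^T.
Compute U^T U =
  [8],
and U^T v = (-8).
Solve U^T U · c = U^T v for the coefficients: c = (-1). The projection is proj_W(v) = U c.
Check: (v - proj_W(v)) · u_1 = 0  (should be 0).
Result: proj_W(v) = (-2, -2, 0).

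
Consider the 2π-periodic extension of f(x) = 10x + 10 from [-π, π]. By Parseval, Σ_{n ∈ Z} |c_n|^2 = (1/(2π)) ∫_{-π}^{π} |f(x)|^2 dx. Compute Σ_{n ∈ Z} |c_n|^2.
Σ |c_n|^2 = 100π^2/3 + 100

Expand and integrate term by term over [-π, π]:
  ∫ (10x)^2 dx = 100·(2π^3/3); ∫ 2·10·(10)·x dx = 0 (odd integrand); ∫ 10^2 dx = 100·2π.
So (1/(2π)) ∫_{-π}^{π} (10x + 10)^2 dx = 100π^2/3 + 100 = 100π^2/3 + 100.
Parseval ⇒ Σ |c_n|^2 = 100π^2/3 + 100.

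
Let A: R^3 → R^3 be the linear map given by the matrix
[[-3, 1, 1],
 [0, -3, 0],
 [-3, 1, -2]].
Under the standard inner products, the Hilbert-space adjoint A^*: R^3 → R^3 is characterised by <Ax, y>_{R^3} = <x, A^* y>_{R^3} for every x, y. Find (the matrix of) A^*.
A^* = A^T =
[[-3, 0, -3],
 [1, -3, 1],
 [1, 0, -2]]

For real matrices with standard dot products, the defining identity <Ax, y> = <x, A^* y> gives (Ax)^T y = x^T (A^*) y, i.e. x^T A^T y = x^T (A^*) y. Since this holds for all x, y, we must have A^* = A^T. Therefore
A^* =
[[-3, 0, -3],
 [1, -3, 1],
 [1, 0, -2]].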